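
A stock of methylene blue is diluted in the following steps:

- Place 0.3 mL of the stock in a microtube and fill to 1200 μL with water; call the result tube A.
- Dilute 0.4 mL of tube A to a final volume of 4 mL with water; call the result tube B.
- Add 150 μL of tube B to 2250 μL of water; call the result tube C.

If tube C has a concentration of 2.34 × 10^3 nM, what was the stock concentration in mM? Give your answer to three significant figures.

Step 1: 0.3 mL brought to 1200 μL → factor 1.2/0.3 = 4
Step 2: 0.4 mL brought to 4 mL → factor 4/0.4 = 10
Step 3: 150 μL + 2250 μL = 2400 μL total → factor 2400/150 = 16
Overall dilution factor = 4 × 10 × 16 = 640
Stock = 2.34 × 10^3 nM × 640 = 1.498 × 10^6 nM = 1.50 mM

1.50 mM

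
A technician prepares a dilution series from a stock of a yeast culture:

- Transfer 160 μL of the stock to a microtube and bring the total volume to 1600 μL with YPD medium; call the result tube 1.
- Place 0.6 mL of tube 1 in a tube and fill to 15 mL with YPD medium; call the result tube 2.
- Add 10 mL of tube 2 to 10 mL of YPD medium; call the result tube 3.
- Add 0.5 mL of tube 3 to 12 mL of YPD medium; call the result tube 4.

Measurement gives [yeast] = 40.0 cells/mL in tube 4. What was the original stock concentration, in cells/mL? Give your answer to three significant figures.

Step 1: 160 μL brought to 1600 μL → factor 1600/160 = 10
Step 2: 0.6 mL brought to 15 mL → factor 15/0.6 = 25
Step 3: 10 mL + 10 mL = 20 mL total → factor 20/10 = 2
Step 4: 0.5 mL + 12 mL = 12.5 mL total → factor 12.5/0.5 = 25
Overall dilution factor = 10 × 25 × 2 × 25 = 12500
Stock = 40.0 cells/mL × 12500 = 5.00 × 10^5 cells/mL

5.00 × 10^5 cells/mL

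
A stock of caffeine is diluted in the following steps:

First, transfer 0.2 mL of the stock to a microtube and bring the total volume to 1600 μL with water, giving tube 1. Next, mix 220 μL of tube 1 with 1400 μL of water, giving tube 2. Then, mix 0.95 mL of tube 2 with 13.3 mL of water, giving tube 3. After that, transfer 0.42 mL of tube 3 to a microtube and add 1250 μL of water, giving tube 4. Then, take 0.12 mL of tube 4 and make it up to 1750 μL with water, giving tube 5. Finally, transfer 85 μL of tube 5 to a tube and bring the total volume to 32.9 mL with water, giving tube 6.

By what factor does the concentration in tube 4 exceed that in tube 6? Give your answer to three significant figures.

5.64 × 10^3

Step 1: 0.2 mL brought to 1600 μL → factor 1.6/0.2 = 8
Step 2: 220 μL + 1400 μL = 1620 μL total → factor 1620/220 = 7.3636
Step 3: 0.95 mL + 13.3 mL = 14.25 mL total → factor 14.25/0.95 = 15
Step 4: 0.42 mL + 1250 μL = 1.67 mL total → factor 1.67/0.42 = 3.9762
Step 5: 0.12 mL brought to 1750 μL → factor 1.75/0.12 = 14.583
Step 6: 85 μL brought to 32.9 mL → factor 32900/85 = 387.06
Dilution factor to tube 4 = 3513.5; to tube 6 = 1.9832 × 10^7
[tube 4]/[tube 6] = (factor to tube 6)/(factor to tube 4) = 1.9832 × 10^7/3513.5 = 5.64 × 10^3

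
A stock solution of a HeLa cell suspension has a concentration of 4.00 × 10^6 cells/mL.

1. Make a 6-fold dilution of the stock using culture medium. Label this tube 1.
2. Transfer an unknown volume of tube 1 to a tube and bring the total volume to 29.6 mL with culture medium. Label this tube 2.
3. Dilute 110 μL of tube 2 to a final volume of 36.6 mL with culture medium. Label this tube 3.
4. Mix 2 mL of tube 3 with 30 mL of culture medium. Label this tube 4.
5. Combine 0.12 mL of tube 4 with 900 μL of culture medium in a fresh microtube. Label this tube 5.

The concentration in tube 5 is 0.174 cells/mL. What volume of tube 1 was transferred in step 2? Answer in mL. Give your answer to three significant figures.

0.350 mL

Step 1: 6-fold → factor 6
Step 2: v brought to 29.6 mL → factor = 29.6 mL/v
Step 3: 110 μL brought to 36.6 mL → factor 36600/110 = 332.73
Step 4: 2 mL + 30 mL = 32 mL total → factor 32/2 = 16
Step 5: 0.12 mL + 900 μL = 1.02 mL total → factor 1.02/0.12 = 8.5
Product of known-step factors = 2.7151 × 10^5
Overall factor = 4.00 × 10^6 cells/mL / (0.174 cells/mL) = 2.2989 × 10^7
Step-2 factor = 2.2989 × 10^7 / 2.7151 × 10^5 = 84.671
v = 29.6 mL / 84.671 = 0.350 mL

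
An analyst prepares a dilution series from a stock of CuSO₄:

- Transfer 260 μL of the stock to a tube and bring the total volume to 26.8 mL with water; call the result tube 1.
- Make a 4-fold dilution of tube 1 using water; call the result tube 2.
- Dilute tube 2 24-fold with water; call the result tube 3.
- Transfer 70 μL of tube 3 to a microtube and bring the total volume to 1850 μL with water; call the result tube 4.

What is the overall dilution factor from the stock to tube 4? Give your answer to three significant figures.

Step 1: 260 μL brought to 26.8 mL → factor 26800/260 = 103.08
Step 2: 4-fold → factor 4
Step 3: 24-fold → factor 24
Step 4: 70 μL brought to 1850 μL → factor 1850/70 = 26.429
Overall dilution factor = 103.08 × 4 × 24 × 26.429 = 2.6152 × 10^5

2.62 × 10^5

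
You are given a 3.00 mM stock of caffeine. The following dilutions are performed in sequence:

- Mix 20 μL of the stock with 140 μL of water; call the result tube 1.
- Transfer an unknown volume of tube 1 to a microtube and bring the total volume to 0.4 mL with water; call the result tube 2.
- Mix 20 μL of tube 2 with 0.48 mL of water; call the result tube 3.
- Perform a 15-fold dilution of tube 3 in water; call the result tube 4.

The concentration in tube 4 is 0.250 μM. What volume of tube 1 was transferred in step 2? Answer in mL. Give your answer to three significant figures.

Step 1: 20 μL + 140 μL = 160 μL total → factor 160/20 = 8
Step 2: v brought to 0.4 mL → factor = 0.4 mL/v
Step 3: 20 μL + 0.48 mL = 500 μL total → factor 500/20 = 25
Step 4: 15-fold → factor 15
Product of known-step factors = 3000
Overall factor = 3.00 mM / (0.250 μM) = 12000
Step-2 factor = 12000 / 3000 = 4
v = 0.4 mL / 4 = 0.100 mL

0.100 mL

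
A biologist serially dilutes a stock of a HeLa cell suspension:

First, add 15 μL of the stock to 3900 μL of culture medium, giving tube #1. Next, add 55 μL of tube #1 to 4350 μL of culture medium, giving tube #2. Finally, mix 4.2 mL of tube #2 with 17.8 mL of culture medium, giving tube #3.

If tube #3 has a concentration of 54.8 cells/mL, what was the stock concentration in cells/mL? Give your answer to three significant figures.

Step 1: 15 μL + 3900 μL = 3915 μL total → factor 3915/15 = 261
Step 2: 55 μL + 4350 μL = 4405 μL total → factor 4405/55 = 80.091
Step 3: 4.2 mL + 17.8 mL = 22 mL total → factor 22/4.2 = 5.2381
Overall dilution factor = 261 × 80.091 × 5.2381 = 1.095 × 10^5
Stock = 54.8 cells/mL × 1.095 × 10^5 = 6.00 × 10^6 cells/mL

6.00 × 10^6 cells/mL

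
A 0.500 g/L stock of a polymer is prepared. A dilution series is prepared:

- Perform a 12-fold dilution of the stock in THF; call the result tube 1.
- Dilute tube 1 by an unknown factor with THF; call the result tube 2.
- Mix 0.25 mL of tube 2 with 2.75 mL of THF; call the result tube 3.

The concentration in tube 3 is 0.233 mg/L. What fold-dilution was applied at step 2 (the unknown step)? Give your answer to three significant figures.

Step 1: 12-fold → factor 12
Step 2: unknown factor x
Step 3: 0.25 mL + 2.75 mL = 3 mL total → factor 3/0.25 = 12
Product of known-step factors = 144
Overall factor = 0.500 g/L / (0.233 mg/L) = 2145.9
x = 2145.9 / 144 = 14.9

14.9-fold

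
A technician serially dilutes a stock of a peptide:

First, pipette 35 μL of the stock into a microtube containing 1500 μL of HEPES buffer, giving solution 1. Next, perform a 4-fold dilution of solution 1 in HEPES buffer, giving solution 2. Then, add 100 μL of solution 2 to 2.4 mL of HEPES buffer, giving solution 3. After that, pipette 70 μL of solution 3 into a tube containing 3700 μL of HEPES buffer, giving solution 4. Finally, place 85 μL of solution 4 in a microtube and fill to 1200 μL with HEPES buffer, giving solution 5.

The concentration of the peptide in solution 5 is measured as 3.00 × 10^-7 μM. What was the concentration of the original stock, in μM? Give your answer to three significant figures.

Step 1: 35 μL + 1500 μL = 1535 μL total → factor 1535/35 = 43.857
Step 2: 4-fold → factor 4
Step 3: 100 μL + 2.4 mL = 2500 μL total → factor 2500/100 = 25
Step 4: 70 μL + 3700 μL = 3770 μL total → factor 3770/70 = 53.857
Step 5: 85 μL brought to 1200 μL → factor 1200/85 = 14.118
Overall dilution factor = 43.857 × 4 × 25 × 53.857 × 14.118 = 3.3346 × 10^6
Stock = 3.00 × 10^-7 μM × 3.3346 × 10^6 = 1.00 μM

1.00 μM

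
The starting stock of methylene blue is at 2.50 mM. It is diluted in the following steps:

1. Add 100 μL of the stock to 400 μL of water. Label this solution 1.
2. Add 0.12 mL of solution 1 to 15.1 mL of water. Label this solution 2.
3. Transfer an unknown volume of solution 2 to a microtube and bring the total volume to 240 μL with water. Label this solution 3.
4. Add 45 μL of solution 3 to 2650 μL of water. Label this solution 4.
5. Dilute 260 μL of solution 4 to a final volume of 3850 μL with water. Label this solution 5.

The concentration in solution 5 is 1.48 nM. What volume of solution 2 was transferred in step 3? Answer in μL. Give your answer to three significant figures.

79.9 μL

Step 1: 100 μL + 400 μL = 500 μL total → factor 500/100 = 5
Step 2: 0.12 mL + 15.1 mL = 15.22 mL total → factor 15.22/0.12 = 126.83
Step 3: v brought to 240 μL → factor = 240 μL/v
Step 4: 45 μL + 2650 μL = 2695 μL total → factor 2695/45 = 59.889
Step 5: 260 μL brought to 3850 μL → factor 3850/260 = 14.808
Product of known-step factors = 5.6239 × 10^5
Overall factor = 2.50 mM / (1.48 nM) = 1.6892 × 10^6
Step-3 factor = 1.6892 × 10^6 / 5.6239 × 10^5 = 3.0036
v = 240 μL / 3.0036 = 79.9 μL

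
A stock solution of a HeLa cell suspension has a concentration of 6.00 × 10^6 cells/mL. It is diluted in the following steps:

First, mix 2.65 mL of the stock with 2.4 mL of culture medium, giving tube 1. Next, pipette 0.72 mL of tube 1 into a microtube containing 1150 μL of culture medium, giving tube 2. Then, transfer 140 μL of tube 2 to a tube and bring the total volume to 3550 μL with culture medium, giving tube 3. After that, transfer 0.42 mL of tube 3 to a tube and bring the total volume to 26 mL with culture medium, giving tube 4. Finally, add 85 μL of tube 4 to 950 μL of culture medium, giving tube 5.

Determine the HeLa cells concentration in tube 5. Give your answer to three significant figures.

Step 1: 2.65 mL + 2.4 mL = 5.05 mL total → factor 5.05/2.65 = 1.9057
Step 2: 0.72 mL + 1150 μL = 1.87 mL total → factor 1.87/0.72 = 2.5972
Step 3: 140 μL brought to 3550 μL → factor 3550/140 = 25.357
Step 4: 0.42 mL brought to 26 mL → factor 26/0.42 = 61.905
Step 5: 85 μL + 950 μL = 1035 μL total → factor 1035/85 = 12.176
Overall dilution factor = 1.9057 × 2.5972 × 25.357 × 61.905 × 12.176 = 94602
Final = 6.00 × 10^6 cells/mL / 94602 = 63.4 cells/mL

63.4 cells/mL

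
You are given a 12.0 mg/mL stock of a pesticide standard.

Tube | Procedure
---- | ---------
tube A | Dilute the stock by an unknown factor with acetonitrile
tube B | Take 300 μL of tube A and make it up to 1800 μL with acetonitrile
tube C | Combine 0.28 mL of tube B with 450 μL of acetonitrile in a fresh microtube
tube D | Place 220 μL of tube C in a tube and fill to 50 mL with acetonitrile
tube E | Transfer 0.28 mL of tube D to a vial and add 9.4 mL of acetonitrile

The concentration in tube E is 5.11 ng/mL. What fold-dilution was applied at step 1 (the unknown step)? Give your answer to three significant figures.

19.1-fold

Step 1: unknown factor x
Step 2: 300 μL brought to 1800 μL → factor 1800/300 = 6
Step 3: 0.28 mL + 450 μL = 0.73 mL total → factor 0.73/0.28 = 2.6071
Step 4: 220 μL brought to 50 mL → factor 50000/220 = 227.27
Step 5: 0.28 mL + 9.4 mL = 9.68 mL total → factor 9.68/0.28 = 34.571
Product of known-step factors = 1.2291 × 10^5
Overall factor = 12.0 mg/mL / (5.11 ng/mL) = 2.3483 × 10^6
x = 2.3483 × 10^6 / 1.2291 × 10^5 = 19.1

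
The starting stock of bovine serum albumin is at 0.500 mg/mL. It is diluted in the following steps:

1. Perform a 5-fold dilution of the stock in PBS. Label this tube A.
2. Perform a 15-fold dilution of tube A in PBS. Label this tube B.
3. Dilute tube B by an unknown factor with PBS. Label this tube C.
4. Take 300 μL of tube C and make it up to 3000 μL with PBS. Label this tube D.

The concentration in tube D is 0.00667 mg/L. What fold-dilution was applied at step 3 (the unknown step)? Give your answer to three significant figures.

Step 1: 5-fold → factor 5
Step 2: 15-fold → factor 15
Step 3: unknown factor x
Step 4: 300 μL brought to 3000 μL → factor 3000/300 = 10
Product of known-step factors = 750
Overall factor = 0.500 mg/mL / (0.00667 mg/L) = 74963
x = 74963 / 750 = 100

100-fold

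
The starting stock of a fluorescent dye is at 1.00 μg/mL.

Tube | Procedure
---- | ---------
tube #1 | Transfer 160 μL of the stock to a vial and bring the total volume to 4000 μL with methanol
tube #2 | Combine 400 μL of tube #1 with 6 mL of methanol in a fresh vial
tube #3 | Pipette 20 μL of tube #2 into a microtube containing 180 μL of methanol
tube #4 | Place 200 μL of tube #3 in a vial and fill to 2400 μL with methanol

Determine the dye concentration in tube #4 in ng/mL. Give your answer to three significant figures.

0.0208 ng/mL

Step 1: 160 μL brought to 4000 μL → factor 4000/160 = 25
Step 2: 400 μL + 6 mL = 6400 μL total → factor 6400/400 = 16
Step 3: 20 μL + 180 μL = 200 μL total → factor 200/20 = 10
Step 4: 200 μL brought to 2400 μL → factor 2400/200 = 12
Overall dilution factor = 25 × 16 × 10 × 12 = 48000
Final = 1.00 μg/mL / 48000 = 2.083 × 10^-5 μg/mL = 0.0208 ng/mL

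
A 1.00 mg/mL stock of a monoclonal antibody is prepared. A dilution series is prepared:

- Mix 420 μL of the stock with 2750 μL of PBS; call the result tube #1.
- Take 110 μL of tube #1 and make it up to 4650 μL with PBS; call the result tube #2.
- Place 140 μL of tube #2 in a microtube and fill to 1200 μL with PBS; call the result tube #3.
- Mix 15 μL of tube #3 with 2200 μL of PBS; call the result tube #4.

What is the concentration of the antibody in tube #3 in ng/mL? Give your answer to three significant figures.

366 ng/mL

Step 1: 420 μL + 2750 μL = 3170 μL total → factor 3170/420 = 7.5476
Step 2: 110 μL brought to 4650 μL → factor 4650/110 = 42.273
Step 3: 140 μL brought to 1200 μL → factor 1200/140 = 8.5714
Dilution factor through tube #3 = 7.5476 × 42.273 × 8.5714 = 2734.8
[tube #3] = 1.00 mg/mL / 2734.8 = 0.0003657 mg/mL = 366 ng/mL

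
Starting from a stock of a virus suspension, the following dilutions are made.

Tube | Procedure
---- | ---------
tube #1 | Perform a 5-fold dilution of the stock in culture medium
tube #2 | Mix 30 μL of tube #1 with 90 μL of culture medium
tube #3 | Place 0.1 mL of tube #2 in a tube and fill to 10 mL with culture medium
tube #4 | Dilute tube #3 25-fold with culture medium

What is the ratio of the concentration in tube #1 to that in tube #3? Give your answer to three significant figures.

400

Step 1: 5-fold → factor 5
Step 2: 30 μL + 90 μL = 120 μL total → factor 120/30 = 4
Step 3: 0.1 mL brought to 10 mL → factor 10/0.1 = 100
Dilution factor to tube #1 = 5; to tube #3 = 2000
[tube #1]/[tube #3] = (factor to tube #3)/(factor to tube #1) = 2000/5 = 400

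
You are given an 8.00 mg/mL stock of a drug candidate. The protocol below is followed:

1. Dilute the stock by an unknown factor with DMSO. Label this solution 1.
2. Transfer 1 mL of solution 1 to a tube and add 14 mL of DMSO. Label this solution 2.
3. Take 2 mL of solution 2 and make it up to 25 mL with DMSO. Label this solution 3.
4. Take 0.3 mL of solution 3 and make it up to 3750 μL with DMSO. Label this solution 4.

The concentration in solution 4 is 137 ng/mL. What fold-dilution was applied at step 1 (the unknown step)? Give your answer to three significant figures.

24.9-fold

Step 1: unknown factor x
Step 2: 1 mL + 14 mL = 15 mL total → factor 15/1 = 15
Step 3: 2 mL brought to 25 mL → factor 25/2 = 12.5
Step 4: 0.3 mL brought to 3750 μL → factor 3.75/0.3 = 12.5
Product of known-step factors = 2343.8
Overall factor = 8.00 mg/mL / (137 ng/mL) = 58394
x = 58394 / 2343.8 = 24.9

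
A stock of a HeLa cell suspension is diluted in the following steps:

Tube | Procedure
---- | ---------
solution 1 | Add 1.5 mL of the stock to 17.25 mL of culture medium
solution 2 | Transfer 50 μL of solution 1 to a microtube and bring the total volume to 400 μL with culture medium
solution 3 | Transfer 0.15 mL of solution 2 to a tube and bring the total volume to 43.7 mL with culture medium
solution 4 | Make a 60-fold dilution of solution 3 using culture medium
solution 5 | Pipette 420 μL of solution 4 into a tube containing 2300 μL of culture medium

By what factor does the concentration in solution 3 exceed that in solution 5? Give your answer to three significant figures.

Step 1: 1.5 mL + 17.25 mL = 18.75 mL total → factor 18.75/1.5 = 12.5
Step 2: 50 μL brought to 400 μL → factor 400/50 = 8
Step 3: 0.15 mL brought to 43.7 mL → factor 43.7/0.15 = 291.33
Step 4: 60-fold → factor 60
Step 5: 420 μL + 2300 μL = 2720 μL total → factor 2720/420 = 6.4762
Dilution factor to solution 3 = 29133; to solution 5 = 1.132 × 10^7
[solution 3]/[solution 5] = (factor to solution 5)/(factor to solution 3) = 1.132 × 10^7/29133 = 389

389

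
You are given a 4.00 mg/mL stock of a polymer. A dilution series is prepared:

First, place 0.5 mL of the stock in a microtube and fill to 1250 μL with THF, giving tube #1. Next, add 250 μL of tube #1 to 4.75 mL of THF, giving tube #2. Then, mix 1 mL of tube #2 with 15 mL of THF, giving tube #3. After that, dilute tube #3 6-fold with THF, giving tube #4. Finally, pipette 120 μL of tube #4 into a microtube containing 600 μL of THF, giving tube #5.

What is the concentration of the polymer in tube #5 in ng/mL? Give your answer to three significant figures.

Step 1: 0.5 mL brought to 1250 μL → factor 1.25/0.5 = 2.5
Step 2: 250 μL + 4.75 mL = 5000 μL total → factor 5000/250 = 20
Step 3: 1 mL + 15 mL = 16 mL total → factor 16/1 = 16
Step 4: 6-fold → factor 6
Step 5: 120 μL + 600 μL = 720 μL total → factor 720/120 = 6
Overall dilution factor = 2.5 × 20 × 16 × 6 × 6 = 28800
Final = 4.00 mg/mL / 28800 = 0.0001389 mg/mL = 139 ng/mL

139 ng/mL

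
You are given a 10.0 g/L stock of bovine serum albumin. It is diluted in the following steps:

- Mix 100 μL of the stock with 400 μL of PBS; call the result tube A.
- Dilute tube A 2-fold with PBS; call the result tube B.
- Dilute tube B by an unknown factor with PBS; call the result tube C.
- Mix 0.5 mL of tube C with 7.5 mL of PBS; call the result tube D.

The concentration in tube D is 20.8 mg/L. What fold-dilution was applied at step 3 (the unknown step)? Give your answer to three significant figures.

Step 1: 100 μL + 400 μL = 500 μL total → factor 500/100 = 5
Step 2: 2-fold → factor 2
Step 3: unknown factor x
Step 4: 0.5 mL + 7.5 mL = 8 mL total → factor 8/0.5 = 16
Product of known-step factors = 160
Overall factor = 10.0 g/L / (20.8 mg/L) = 480.77
x = 480.77 / 160 = 3.00

3.00-fold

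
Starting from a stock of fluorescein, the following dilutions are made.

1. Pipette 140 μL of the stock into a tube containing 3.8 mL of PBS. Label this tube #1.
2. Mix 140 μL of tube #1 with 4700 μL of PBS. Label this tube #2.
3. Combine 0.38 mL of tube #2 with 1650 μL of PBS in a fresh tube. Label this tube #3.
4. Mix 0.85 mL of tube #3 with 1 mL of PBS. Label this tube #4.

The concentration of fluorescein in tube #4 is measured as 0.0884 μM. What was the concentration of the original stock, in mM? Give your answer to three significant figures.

1.00 mM

Step 1: 140 μL + 3.8 mL = 3940 μL total → factor 3940/140 = 28.143
Step 2: 140 μL + 4700 μL = 4840 μL total → factor 4840/140 = 34.571
Step 3: 0.38 mL + 1650 μL = 2.03 mL total → factor 2.03/0.38 = 5.3421
Step 4: 0.85 mL + 1 mL = 1.85 mL total → factor 1.85/0.85 = 2.1765
Overall dilution factor = 28.143 × 34.571 × 5.3421 × 2.1765 = 11312
Stock = 0.0884 μM × 11312 = 1000 μM = 1.00 mM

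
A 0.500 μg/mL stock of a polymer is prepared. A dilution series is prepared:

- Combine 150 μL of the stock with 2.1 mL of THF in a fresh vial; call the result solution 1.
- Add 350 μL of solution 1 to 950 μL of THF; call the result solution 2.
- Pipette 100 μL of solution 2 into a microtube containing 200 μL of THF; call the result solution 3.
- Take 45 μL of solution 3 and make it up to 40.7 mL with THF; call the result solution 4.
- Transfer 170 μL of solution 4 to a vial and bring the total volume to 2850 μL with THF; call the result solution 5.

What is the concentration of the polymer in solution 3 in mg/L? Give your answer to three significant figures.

0.00299 mg/L

Step 1: 150 μL + 2.1 mL = 2250 μL total → factor 2250/150 = 15
Step 2: 350 μL + 950 μL = 1300 μL total → factor 1300/350 = 3.7143
Step 3: 100 μL + 200 μL = 300 μL total → factor 300/100 = 3
Dilution factor through solution 3 = 15 × 3.7143 × 3 = 167.14
[solution 3] = 0.500 μg/mL / 167.14 = 0.002991 μg/mL = 0.00299 mg/L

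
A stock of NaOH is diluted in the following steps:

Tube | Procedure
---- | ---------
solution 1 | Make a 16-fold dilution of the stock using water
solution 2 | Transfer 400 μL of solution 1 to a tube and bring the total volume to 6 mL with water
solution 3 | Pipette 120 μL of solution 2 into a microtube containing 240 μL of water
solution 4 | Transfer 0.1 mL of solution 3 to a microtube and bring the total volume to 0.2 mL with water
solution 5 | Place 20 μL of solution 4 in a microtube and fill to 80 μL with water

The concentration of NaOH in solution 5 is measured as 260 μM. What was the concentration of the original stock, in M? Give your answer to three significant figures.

Step 1: 16-fold → factor 16
Step 2: 400 μL brought to 6 mL → factor 6000/400 = 15
Step 3: 120 μL + 240 μL = 360 μL total → factor 360/120 = 3
Step 4: 0.1 mL brought to 0.2 mL → factor 0.2/0.1 = 2
Step 5: 20 μL brought to 80 μL → factor 80/20 = 4
Overall dilution factor = 16 × 15 × 3 × 2 × 4 = 5760
Stock = 260 μM × 5760 = 1.498 × 10^6 μM = 1.50 M

1.50 M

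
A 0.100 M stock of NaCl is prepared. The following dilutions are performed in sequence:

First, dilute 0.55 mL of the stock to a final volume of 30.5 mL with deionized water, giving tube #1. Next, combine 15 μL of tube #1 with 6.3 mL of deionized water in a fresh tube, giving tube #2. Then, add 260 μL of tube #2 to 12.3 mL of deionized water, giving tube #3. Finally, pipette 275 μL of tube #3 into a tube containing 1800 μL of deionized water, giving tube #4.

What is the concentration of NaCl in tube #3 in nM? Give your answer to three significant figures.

88.7 nM

Step 1: 0.55 mL brought to 30.5 mL → factor 30.5/0.55 = 55.455
Step 2: 15 μL + 6.3 mL = 6315 μL total → factor 6315/15 = 421
Step 3: 260 μL + 12.3 mL = 12560 μL total → factor 12560/260 = 48.308
Dilution factor through tube #3 = 55.455 × 421 × 48.308 = 1.1278 × 10^6
[tube #3] = 0.100 M / 1.1278 × 10^6 = 8.867 × 10^-8 M = 88.7 nM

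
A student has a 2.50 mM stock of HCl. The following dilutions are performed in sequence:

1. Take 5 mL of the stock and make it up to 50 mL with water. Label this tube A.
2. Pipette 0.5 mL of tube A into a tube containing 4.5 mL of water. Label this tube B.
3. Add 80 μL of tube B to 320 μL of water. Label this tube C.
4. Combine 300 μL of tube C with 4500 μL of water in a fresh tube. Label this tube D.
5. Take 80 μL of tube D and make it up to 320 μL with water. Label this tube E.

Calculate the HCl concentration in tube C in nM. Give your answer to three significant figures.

Step 1: 5 mL brought to 50 mL → factor 50/5 = 10
Step 2: 0.5 mL + 4.5 mL = 5 mL total → factor 5/0.5 = 10
Step 3: 80 μL + 320 μL = 400 μL total → factor 400/80 = 5
Dilution factor through tube C = 10 × 10 × 5 = 500
[tube C] = 2.50 mM / 500 = 0.005000 mM = 5.00 × 10^3 nM

5.00 × 10^3 nM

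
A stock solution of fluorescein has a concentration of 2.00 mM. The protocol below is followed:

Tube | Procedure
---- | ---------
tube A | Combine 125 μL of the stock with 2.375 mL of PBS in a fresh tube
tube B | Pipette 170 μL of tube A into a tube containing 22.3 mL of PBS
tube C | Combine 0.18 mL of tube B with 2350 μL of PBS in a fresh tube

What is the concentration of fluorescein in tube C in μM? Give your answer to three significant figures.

0.0538 μM

Step 1: 125 μL + 2.375 mL = 2500 μL total → factor 2500/125 = 20
Step 2: 170 μL + 22.3 mL = 22470 μL total → factor 22470/170 = 132.18
Step 3: 0.18 mL + 2350 μL = 2.53 mL total → factor 2.53/0.18 = 14.056
Overall dilution factor = 20 × 132.18 × 14.056 = 37156
Final = 2.00 mM / 37156 = 5.383 × 10^-5 mM = 0.0538 μM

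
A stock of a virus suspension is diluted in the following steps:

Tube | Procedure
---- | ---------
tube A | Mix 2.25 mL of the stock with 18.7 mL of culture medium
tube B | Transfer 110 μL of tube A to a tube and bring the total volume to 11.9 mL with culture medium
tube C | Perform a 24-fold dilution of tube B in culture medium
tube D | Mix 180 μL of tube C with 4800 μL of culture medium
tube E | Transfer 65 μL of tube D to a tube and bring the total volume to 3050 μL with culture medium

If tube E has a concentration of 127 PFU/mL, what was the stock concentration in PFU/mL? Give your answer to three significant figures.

3.99 × 10^9 PFU/mL

Step 1: 2.25 mL + 18.7 mL = 20.95 mL total → factor 20.95/2.25 = 9.3111
Step 2: 110 μL brought to 11.9 mL → factor 11900/110 = 108.18
Step 3: 24-fold → factor 24
Step 4: 180 μL + 4800 μL = 4980 μL total → factor 4980/180 = 27.667
Step 5: 65 μL brought to 3050 μL → factor 3050/65 = 46.923
Overall dilution factor = 9.3111 × 108.18 × 24 × 27.667 × 46.923 = 3.1384 × 10^7
Stock = 127 PFU/mL × 3.1384 × 10^7 = 3.99 × 10^9 PFU/mL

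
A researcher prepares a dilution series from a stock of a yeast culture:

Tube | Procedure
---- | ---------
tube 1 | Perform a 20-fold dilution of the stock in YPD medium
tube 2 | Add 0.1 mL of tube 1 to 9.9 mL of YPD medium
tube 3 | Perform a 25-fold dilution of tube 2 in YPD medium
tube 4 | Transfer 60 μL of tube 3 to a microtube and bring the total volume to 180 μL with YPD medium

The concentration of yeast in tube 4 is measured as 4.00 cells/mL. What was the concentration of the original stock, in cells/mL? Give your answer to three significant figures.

Step 1: 20-fold → factor 20
Step 2: 0.1 mL + 9.9 mL = 10 mL total → factor 10/0.1 = 100
Step 3: 25-fold → factor 25
Step 4: 60 μL brought to 180 μL → factor 180/60 = 3
Overall dilution factor = 20 × 100 × 25 × 3 = 1.5 × 10^5
Stock = 4.00 cells/mL × 1.5 × 10^5 = 6.00 × 10^5 cells/mL

6.00 × 10^5 cells/mL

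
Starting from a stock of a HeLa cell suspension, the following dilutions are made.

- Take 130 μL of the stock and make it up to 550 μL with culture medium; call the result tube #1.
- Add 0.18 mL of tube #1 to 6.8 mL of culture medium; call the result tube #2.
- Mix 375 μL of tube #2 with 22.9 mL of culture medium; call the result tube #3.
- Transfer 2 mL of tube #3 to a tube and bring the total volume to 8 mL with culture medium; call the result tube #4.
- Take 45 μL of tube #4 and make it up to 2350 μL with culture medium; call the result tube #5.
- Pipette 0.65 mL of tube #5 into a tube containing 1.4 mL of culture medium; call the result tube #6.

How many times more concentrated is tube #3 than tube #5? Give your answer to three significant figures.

Step 1: 130 μL brought to 550 μL → factor 550/130 = 4.2308
Step 2: 0.18 mL + 6.8 mL = 6.98 mL total → factor 6.98/0.18 = 38.778
Step 3: 375 μL + 22.9 mL = 23275 μL total → factor 23275/375 = 62.067
Step 4: 2 mL brought to 8 mL → factor 8/2 = 4
Step 5: 45 μL brought to 2350 μL → factor 2350/45 = 52.222
Dilution factor to tube #3 = 10183; to tube #5 = 2.127 × 10^6
[tube #3]/[tube #5] = (factor to tube #5)/(factor to tube #3) = 2.127 × 10^6/10183 = 209

209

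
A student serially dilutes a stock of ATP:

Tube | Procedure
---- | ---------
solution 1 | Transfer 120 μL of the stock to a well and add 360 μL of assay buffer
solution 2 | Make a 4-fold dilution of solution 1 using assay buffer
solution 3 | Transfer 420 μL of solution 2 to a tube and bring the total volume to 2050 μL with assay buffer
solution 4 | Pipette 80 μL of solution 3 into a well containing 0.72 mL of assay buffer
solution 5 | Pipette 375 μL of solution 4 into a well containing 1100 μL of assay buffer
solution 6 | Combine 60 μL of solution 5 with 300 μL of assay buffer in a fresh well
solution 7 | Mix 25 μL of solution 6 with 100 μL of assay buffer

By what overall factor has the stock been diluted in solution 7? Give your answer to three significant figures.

9.22 × 10^4

Step 1: 120 μL + 360 μL = 480 μL total → factor 480/120 = 4
Step 2: 4-fold → factor 4
Step 3: 420 μL brought to 2050 μL → factor 2050/420 = 4.881
Step 4: 80 μL + 0.72 mL = 800 μL total → factor 800/80 = 10
Step 5: 375 μL + 1100 μL = 1475 μL total → factor 1475/375 = 3.9333
Step 6: 60 μL + 300 μL = 360 μL total → factor 360/60 = 6
Step 7: 25 μL + 100 μL = 125 μL total → factor 125/25 = 5
Overall dilution factor = 4 × 4 × 4.881 × 10 × 3.9333 × 6 × 5 = 92152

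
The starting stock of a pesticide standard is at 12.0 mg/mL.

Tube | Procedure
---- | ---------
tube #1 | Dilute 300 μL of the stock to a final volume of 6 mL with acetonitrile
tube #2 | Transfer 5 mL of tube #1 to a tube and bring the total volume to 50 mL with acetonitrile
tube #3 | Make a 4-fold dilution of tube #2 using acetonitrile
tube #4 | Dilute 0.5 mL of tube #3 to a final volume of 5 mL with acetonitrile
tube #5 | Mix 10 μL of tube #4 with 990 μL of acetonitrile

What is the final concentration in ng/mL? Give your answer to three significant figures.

15.0 ng/mL

Step 1: 300 μL brought to 6 mL → factor 6000/300 = 20
Step 2: 5 mL brought to 50 mL → factor 50/5 = 10
Step 3: 4-fold → factor 4
Step 4: 0.5 mL brought to 5 mL → factor 5/0.5 = 10
Step 5: 10 μL + 990 μL = 1000 μL total → factor 1000/10 = 100
Overall dilution factor = 20 × 10 × 4 × 10 × 100 = 8 × 10^5
Final = 12.0 mg/mL / 8 × 10^5 = 1.500 × 10^-5 mg/mL = 15.0 ng/mL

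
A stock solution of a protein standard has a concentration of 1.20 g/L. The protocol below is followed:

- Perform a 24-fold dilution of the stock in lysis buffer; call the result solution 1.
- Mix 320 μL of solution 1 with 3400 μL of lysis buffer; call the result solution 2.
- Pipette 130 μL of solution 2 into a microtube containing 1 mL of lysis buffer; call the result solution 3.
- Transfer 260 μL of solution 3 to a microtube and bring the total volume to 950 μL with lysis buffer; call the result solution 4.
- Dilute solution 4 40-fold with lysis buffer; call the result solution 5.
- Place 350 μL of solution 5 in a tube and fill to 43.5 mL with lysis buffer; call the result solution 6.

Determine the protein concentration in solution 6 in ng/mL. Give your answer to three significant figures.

0.0272 ng/mL

Step 1: 24-fold → factor 24
Step 2: 320 μL + 3400 μL = 3720 μL total → factor 3720/320 = 11.625
Step 3: 130 μL + 1 mL = 1130 μL total → factor 1130/130 = 8.6923
Step 4: 260 μL brought to 950 μL → factor 950/260 = 3.6538
Step 5: 40-fold → factor 40
Step 6: 350 μL brought to 43.5 mL → factor 43500/350 = 124.29
Overall dilution factor = 24 × 11.625 × 8.6923 × 3.6538 × 40 × 124.29 = 4.4053 × 10^7
Final = 1.20 g/L / 4.4053 × 10^7 = 2.724 × 10^-8 g/L = 0.0272 ng/mL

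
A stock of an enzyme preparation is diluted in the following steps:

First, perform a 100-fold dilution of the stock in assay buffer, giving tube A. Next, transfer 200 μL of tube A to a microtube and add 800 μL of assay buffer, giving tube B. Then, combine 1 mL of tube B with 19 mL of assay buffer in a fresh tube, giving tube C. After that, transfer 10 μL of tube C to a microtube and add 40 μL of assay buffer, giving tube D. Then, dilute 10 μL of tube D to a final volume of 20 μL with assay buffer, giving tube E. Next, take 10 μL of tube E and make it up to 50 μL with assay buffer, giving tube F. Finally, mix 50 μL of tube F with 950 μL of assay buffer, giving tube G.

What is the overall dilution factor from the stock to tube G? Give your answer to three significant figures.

Step 1: 100-fold → factor 100
Step 2: 200 μL + 800 μL = 1000 μL total → factor 1000/200 = 5
Step 3: 1 mL + 19 mL = 20 mL total → factor 20/1 = 20
Step 4: 10 μL + 40 μL = 50 μL total → factor 50/10 = 5
Step 5: 10 μL brought to 20 μL → factor 20/10 = 2
Step 6: 10 μL brought to 50 μL → factor 50/10 = 5
Step 7: 50 μL + 950 μL = 1000 μL total → factor 1000/50 = 20
Overall dilution factor = 100 × 5 × 20 × 5 × 2 × 5 × 20 = 1 × 10^7

1.00 × 10^7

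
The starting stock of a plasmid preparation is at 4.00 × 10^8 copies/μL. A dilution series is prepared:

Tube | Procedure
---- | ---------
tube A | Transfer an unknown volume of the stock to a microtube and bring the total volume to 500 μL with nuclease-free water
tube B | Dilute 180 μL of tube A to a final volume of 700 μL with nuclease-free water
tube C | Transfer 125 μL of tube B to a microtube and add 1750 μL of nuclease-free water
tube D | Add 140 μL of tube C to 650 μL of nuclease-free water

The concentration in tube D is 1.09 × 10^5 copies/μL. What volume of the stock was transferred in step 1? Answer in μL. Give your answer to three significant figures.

Step 1: v brought to 500 μL → factor = 500 μL/v
Step 2: 180 μL brought to 700 μL → factor 700/180 = 3.8889
Step 3: 125 μL + 1750 μL = 1875 μL total → factor 1875/125 = 15
Step 4: 140 μL + 650 μL = 790 μL total → factor 790/140 = 5.6429
Product of known-step factors = 329.17
Overall factor = 4.00 × 10^8 copies/μL / (1.09 × 10^5 copies/μL) = 3669.7
Step-1 factor = 3669.7 / 329.17 = 11.149
v = 500 μL / 11.149 = 44.8 μL

44.8 μL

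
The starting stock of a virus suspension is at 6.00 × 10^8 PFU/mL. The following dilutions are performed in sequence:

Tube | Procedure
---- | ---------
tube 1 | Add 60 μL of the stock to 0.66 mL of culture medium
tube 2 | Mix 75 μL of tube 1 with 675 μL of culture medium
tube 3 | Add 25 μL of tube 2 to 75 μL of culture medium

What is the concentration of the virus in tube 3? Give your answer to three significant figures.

1.25 × 10^6 PFU/mL

Step 1: 60 μL + 0.66 mL = 720 μL total → factor 720/60 = 12
Step 2: 75 μL + 675 μL = 750 μL total → factor 750/75 = 10
Step 3: 25 μL + 75 μL = 100 μL total → factor 100/25 = 4
Overall dilution factor = 12 × 10 × 4 = 480
Final = 6.00 × 10^8 PFU/mL / 480 = 1.25 × 10^6 PFU/mL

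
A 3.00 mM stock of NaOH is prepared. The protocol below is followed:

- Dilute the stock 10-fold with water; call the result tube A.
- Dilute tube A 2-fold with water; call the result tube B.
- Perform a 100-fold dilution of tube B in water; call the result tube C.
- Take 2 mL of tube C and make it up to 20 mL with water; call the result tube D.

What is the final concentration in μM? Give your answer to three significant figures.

0.150 μM

Step 1: 10-fold → factor 10
Step 2: 2-fold → factor 2
Step 3: 100-fold → factor 100
Step 4: 2 mL brought to 20 mL → factor 20/2 = 10
Overall dilution factor = 10 × 2 × 100 × 10 = 20000
Final = 3.00 mM / 20000 = 0.0001500 mM = 0.150 μM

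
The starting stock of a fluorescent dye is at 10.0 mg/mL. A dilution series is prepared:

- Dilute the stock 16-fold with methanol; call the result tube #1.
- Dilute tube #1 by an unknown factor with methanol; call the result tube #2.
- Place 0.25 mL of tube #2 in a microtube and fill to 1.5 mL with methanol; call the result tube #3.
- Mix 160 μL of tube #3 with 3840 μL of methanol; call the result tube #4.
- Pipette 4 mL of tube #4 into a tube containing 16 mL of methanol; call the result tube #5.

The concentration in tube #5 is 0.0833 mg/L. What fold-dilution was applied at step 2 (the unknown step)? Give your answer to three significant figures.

Step 1: 16-fold → factor 16
Step 2: unknown factor x
Step 3: 0.25 mL brought to 1.5 mL → factor 1.5/0.25 = 6
Step 4: 160 μL + 3840 μL = 4000 μL total → factor 4000/160 = 25
Step 5: 4 mL + 16 mL = 20 mL total → factor 20/4 = 5
Product of known-step factors = 12000
Overall factor = 10.0 mg/mL / (0.0833 mg/L) = 1.2005 × 10^5
x = 1.2005 × 10^5 / 12000 = 10.0

10.0-fold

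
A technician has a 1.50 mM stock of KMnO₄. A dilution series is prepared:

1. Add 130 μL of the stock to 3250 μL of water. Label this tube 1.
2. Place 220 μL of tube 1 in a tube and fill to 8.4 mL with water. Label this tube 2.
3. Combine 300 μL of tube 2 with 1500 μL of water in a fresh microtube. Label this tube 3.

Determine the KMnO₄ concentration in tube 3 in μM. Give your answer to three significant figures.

0.252 μM

Step 1: 130 μL + 3250 μL = 3380 μL total → factor 3380/130 = 26
Step 2: 220 μL brought to 8.4 mL → factor 8400/220 = 38.182
Step 3: 300 μL + 1500 μL = 1800 μL total → factor 1800/300 = 6
Overall dilution factor = 26 × 38.182 × 6 = 5956.4
Final = 1.50 mM / 5956.4 = 0.0002518 mM = 0.252 μM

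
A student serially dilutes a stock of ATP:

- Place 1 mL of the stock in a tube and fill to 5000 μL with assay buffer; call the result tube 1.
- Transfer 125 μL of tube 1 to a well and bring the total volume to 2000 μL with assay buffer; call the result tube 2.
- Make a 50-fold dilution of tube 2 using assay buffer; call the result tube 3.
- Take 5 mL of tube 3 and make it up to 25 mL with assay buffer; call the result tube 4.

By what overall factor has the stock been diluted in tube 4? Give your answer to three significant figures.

2.00 × 10^4

Step 1: 1 mL brought to 5000 μL → factor 5/1 = 5
Step 2: 125 μL brought to 2000 μL → factor 2000/125 = 16
Step 3: 50-fold → factor 50
Step 4: 5 mL brought to 25 mL → factor 25/5 = 5
Overall dilution factor = 5 × 16 × 50 × 5 = 20000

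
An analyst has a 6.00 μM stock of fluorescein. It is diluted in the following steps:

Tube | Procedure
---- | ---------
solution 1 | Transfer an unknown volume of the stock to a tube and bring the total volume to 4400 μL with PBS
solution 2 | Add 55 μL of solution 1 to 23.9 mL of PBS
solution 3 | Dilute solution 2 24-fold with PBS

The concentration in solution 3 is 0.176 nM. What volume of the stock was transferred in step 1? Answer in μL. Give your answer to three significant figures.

1.35 × 10^3 μL

Step 1: v brought to 4400 μL → factor = 4400 μL/v
Step 2: 55 μL + 23.9 mL = 23955 μL total → factor 23955/55 = 435.55
Step 3: 24-fold → factor 24
Product of known-step factors = 10453
Overall factor = 6.00 μM / (0.176 nM) = 34091
Step-1 factor = 34091 / 10453 = 3.2613
v = 4400 μL / 3.2613 = 1.35 × 10^3 μL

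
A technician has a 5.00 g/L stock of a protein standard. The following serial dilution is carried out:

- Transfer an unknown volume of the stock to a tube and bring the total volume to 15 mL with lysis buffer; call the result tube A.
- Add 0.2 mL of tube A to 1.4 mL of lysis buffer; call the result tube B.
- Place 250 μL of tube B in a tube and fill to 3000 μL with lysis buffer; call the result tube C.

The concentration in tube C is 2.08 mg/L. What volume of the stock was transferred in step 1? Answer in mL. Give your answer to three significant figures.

Step 1: v brought to 15 mL → factor = 15 mL/v
Step 2: 0.2 mL + 1.4 mL = 1.6 mL total → factor 1.6/0.2 = 8
Step 3: 250 μL brought to 3000 μL → factor 3000/250 = 12
Product of known-step factors = 96
Overall factor = 5.00 g/L / (2.08 mg/L) = 2403.8
Step-1 factor = 2403.8 / 96 = 25.04
v = 15 mL / 25.04 = 0.599 mL

0.599 mL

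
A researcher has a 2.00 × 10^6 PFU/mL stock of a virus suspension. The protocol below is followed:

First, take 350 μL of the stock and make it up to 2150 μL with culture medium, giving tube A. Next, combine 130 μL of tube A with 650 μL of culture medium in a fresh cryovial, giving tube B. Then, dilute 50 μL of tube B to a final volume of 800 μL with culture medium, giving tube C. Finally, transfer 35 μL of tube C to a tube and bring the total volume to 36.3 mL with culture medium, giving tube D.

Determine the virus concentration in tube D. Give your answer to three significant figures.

Step 1: 350 μL brought to 2150 μL → factor 2150/350 = 6.1429
Step 2: 130 μL + 650 μL = 780 μL total → factor 780/130 = 6
Step 3: 50 μL brought to 800 μL → factor 800/50 = 16
Step 4: 35 μL brought to 36.3 mL → factor 36300/35 = 1037.1
Overall dilution factor = 6.1429 × 6 × 16 × 1037.1 = 6.1162 × 10^5
Final = 2.00 × 10^6 PFU/mL / 6.1162 × 10^5 = 3.27 PFU/mL

3.27 PFU/mL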